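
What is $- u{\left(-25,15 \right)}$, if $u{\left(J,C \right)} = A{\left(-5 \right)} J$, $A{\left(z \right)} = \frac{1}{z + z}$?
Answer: $- \frac{5}{2} \approx -2.5$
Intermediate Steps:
$A{\left(z \right)} = \frac{1}{2 z}$
$u{\left(J,C \right)} = - \frac{J}{10}$ ($u{\left(J,C \right)} = \frac{1}{2 \left(-5\right)} J = \frac{1}{2} \left(- \frac{1}{5}\right) J = - \frac{J}{10}$)
$- u{\left(-25,15 \right)} = - \frac{\left(-1\right) \left(-25\right)}{10} = \left(-1\right) \frac{5}{2} = - \frac{5}{2}$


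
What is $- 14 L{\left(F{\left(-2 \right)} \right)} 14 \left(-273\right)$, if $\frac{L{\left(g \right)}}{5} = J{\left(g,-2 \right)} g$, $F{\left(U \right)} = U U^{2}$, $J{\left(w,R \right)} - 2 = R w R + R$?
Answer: $68490240$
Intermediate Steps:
$J{\left(w,R \right)} = 2 + R + w R^{2}$ ($J{\left(w,R \right)} = 2 + \left(R w R + R\right) = 2 + \left(w R^{2} + R\right) = 2 + \left(R + w R^{2}\right) = 2 + R + w R^{2}$)
$F{\left(U \right)} = U^{3}$
$L{\left(g \right)} = 20 g^{2}$ ($L{\left(g \right)} = 5 \left(2 - 2 + g \left(-2\right)^{2}\right) g = 5 \left(2 - 2 + g 4\right) g = 5 \left(2 - 2 + 4 g\right) g = 5 \cdot 4 g g = 5 \cdot 4 g^{2} = 20 g^{2}$)
$- 14 L{\left(F{\left(-2 \right)} \right)} 14 \left(-273\right) = - 14 \cdot 20 \left(\left(-2\right)^{3}\right)^{2} \cdot 14 \left(-273\right) = - 14 \cdot 20 \left(-8\right)^{2} \cdot 14 \left(-273\right) = - 14 \cdot 20 \cdot 64 \cdot 14 \left(-273\right) = \left(-14\right) 1280 \cdot 14 \left(-273\right) = \left(-17920\right) 14 \left(-273\right) = \left(-250880\right) \left(-273\right) = 68490240$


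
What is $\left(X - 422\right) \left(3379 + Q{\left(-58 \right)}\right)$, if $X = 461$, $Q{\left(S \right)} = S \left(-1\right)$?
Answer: $134043$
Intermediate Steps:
$Q{\left(S \right)} = - S$
$\left(X - 422\right) \left(3379 + Q{\left(-58 \right)}\right) = \left(461 - 422\right) \left(3379 - -58\right) = 39 \left(3379 + 58\right) = 39 \cdot 3437 = 134043$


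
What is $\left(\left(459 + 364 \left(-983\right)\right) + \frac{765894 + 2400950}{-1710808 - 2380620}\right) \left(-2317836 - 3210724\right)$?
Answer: $\frac{2020809253647665920}{1022857} \approx 1.9757 \cdot 10^{12}$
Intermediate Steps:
$\left(\left(459 + 364 \left(-983\right)\right) + \frac{765894 + 2400950}{-1710808 - 2380620}\right) \left(-2317836 - 3210724\right) = \left(\left(459 - 357812\right) + \frac{3166844}{-4091428}\right) \left(-5528560\right) = \left(-357353 + 3166844 \left(- \frac{1}{4091428}\right)\right) \left(-5528560\right) = \left(-357353 - \frac{791711}{1022857}\right) \left(-5528560\right) = \left(- \frac{365521809232}{1022857}\right) \left(-5528560\right) = \frac{2020809253647665920}{1022857}$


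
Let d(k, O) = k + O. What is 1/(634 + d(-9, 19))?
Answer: 1/644 ≈ 0.0015528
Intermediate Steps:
d(k, O) = O + k
1/(634 + d(-9, 19)) = 1/(634 + (19 - 9)) = 1/(634 + 10) = 1/644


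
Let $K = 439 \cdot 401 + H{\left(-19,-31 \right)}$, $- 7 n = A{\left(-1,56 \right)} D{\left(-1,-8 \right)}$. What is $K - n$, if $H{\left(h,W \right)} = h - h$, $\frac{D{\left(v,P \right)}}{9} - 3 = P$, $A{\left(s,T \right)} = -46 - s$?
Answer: $\frac{1234298}{7} \approx 1.7633 \cdot 10^{5}$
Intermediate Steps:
$D{\left(v,P \right)} = 27 + 9 P$
$H{\left(h,W \right)} = 0$
$n = - \frac{2025}{7}$ ($n = - \frac{\left(-46 - -1\right) \left(27 + 9 \left(-8\right)\right)}{7} = - \frac{\left(-46 + 1\right) \left(27 - 72\right)}{7} = - \frac{\left(-45\right) \left(-45\right)}{7} = \left(- \frac{1}{7}\right) 2025 = - \frac{2025}{7} \approx -289.29$)
$K = 176039$ ($K = 439 \cdot 401 + 0 = 176039 + 0 = 176039$)
$K - n = 176039 - - \frac{2025}{7} = 176039 + \frac{2025}{7} = \frac{1234298}{7}$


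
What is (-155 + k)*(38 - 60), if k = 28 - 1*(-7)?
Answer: 2640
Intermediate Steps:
k = 35 (k = 28 + 7 = 35)
(-155 + k)*(38 - 60) = (-155 + 35)*(38 - 60) = -120*(-22) = 2640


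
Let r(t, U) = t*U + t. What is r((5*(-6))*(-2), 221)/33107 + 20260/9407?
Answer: 796049060/311437549 ≈ 2.5560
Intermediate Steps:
r(t, U) = t + U*t (r(t, U) = U*t + t = t + U*t)
r((5*(-6))*(-2), 221)/33107 + 20260/9407 = (((5*(-6))*(-2))*(1 + 221))/33107 + 20260/9407 = (-30*(-2)*222)*(1/33107) + 20260*(1/9407) = (60*222)*(1/33107) + 20260/9407 = 13320*(1/33107) + 20260/9407 = 13320/33107 + 20260/9407 = 796049060/311437549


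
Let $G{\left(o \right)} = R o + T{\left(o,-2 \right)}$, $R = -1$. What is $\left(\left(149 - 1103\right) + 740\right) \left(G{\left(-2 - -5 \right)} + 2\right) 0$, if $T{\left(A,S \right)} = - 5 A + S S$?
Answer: $0$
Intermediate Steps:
$T{\left(A,S \right)} = S^{2} - 5 A$ ($T{\left(A,S \right)} = - 5 A + S^{2} = S^{2} - 5 A$)
$G{\left(o \right)} = 4 - 6 o$ ($G{\left(o \right)} = - o - \left(-4 + 5 o\right) = 4 - 6 o$)
$\left(\left(149 - 1103\right) + 740\right) \left(G{\left(-2 - -5 \right)} + 2\right) 0 = \left(\left(149 - 1103\right) + 740\right) \left(\left(4 - 6 \left(-2 - -5\right)\right) + 2\right) 0 = \left(-954 + 740\right) \left(\left(4 - 6 \left(-2 + 5\right)\right) + 2\right) 0 = - 214 \left(\left(4 - 18\right) + 2\right) 0 = - 214 \left(-14 + 2\right) 0 = - 214 \left(\left(-12\right) 0\right) = \left(-214\right) 0 = 0$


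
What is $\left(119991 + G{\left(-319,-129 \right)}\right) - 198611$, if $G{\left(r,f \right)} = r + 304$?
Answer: $-78635$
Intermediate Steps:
$G{\left(r,f \right)} = 304 + r$
$\left(119991 + G{\left(-319,-129 \right)}\right) - 198611 = \left(119991 + \left(304 - 319\right)\right) - 198611 = \left(119991 - 15\right) - 198611 = 119976 - 198611 = -78635$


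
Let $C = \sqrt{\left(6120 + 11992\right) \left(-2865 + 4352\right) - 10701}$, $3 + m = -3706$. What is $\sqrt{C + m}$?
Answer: $\sqrt{-3709 + \sqrt{26921843}} \approx 38.466$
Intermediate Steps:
$m = -3709$ ($m = -3 - 3706 = -3709$)
$C = \sqrt{26921843}$ ($C = \sqrt{18112 \cdot 1487 - 10701} = \sqrt{26932544 - 10701} = \sqrt{26921843} \approx 5188.6$)
$\sqrt{C + m} = \sqrt{\sqrt{26921843} - 3709} = \sqrt{-3709 + \sqrt{26921843}}$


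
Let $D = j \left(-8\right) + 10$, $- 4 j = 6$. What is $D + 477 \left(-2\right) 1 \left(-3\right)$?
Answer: $2884$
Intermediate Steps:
$j = - \frac{3}{2}$ ($j = \left(- \frac{1}{4}\right) 6 = - \frac{3}{2} \approx -1.5$)
$D = 22$ ($D = \left(- \frac{3}{2}\right) \left(-8\right) + 10 = 12 + 10 = 22$)
$D + 477 \left(-2\right) 1 \left(-3\right) = 22 + 477 \left(-2\right) 1 \left(-3\right) = 22 + 477 \left(\left(-2\right) \left(-3\right)\right) = 22 + 477 \cdot 6 = 22 + 2862 = 2884$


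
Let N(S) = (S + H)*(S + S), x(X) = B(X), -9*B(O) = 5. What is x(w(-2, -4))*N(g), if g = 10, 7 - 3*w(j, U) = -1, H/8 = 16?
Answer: -4600/3 ≈ -1533.3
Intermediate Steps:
H = 128 (H = 8*16 = 128)
w(j, U) = 8/3 (w(j, U) = 7/3 - ⅓*(-1) = 7/3 + ⅓ = 8/3)
B(O) = -5/9 (B(O) = -⅑*5 = -5/9)
x(X) = -5/9
N(S) = 2*S*(128 + S) (N(S) = (S + 128)*(S + S) = (128 + S)*(2*S) = 2*S*(128 + S))
x(w(-2, -4))*N(g) = -10*10*(128 + 10)/9 = -10*10*138/9 = -5/9*2760 = -4600/3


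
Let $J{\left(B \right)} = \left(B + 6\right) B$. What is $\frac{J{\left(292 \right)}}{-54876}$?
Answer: $- \frac{21754}{13719} \approx -1.5857$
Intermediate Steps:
$J{\left(B \right)} = B \left(6 + B\right)$ ($J{\left(B \right)} = \left(6 + B\right) B = B \left(6 + B\right)$)
$\frac{J{\left(292 \right)}}{-54876} = \frac{292 \left(6 + 292\right)}{-54876} = 292 \cdot 298 \left(- \frac{1}{54876}\right) = 87016 \left(- \frac{1}{54876}\right) = - \frac{21754}{13719}$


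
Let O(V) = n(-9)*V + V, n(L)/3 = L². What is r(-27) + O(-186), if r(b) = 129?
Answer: -45255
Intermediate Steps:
n(L) = 3*L²
O(V) = 244*V (O(V) = (3*(-9)²)*V + V = (3*81)*V + V = 243*V + V = 244*V)
r(-27) + O(-186) = 129 + 244*(-186) = 129 - 45384 = -45255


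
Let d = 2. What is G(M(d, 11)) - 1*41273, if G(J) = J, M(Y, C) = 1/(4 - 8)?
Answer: -165093/4 ≈ -41273.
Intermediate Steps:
M(Y, C) = -1/4 (M(Y, C) = 1/(-4) = -1/4)
G(M(d, 11)) - 1*41273 = -1/4 - 1*41273 = -1/4 - 41273 = -165093/4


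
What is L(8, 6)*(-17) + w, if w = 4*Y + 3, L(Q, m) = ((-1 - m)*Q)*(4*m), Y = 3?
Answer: 22863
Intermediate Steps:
L(Q, m) = 4*Q*m*(-1 - m) (L(Q, m) = (Q*(-1 - m))*(4*m) = 4*Q*m*(-1 - m))
w = 15 (w = 4*3 + 3 = 12 + 3 = 15)
L(8, 6)*(-17) + w = -4*8*6*(1 + 6)*(-17) + 15 = -4*8*6*7*(-17) + 15 = -1344*(-17) + 15 = 22848 + 15 = 22863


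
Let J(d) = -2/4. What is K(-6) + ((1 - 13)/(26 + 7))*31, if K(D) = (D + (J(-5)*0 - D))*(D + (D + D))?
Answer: -124/11 ≈ -11.273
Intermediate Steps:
J(d) = -½ (J(d) = -2*¼ = -½)
K(D) = 0 (K(D) = (D + (-½*0 - D))*(D + (D + D)) = (D + (0 - D))*(D + 2*D) = (D - D)*(3*D) = 0*(3*D) = 0)
K(-6) + ((1 - 13)/(26 + 7))*31 = 0 + ((1 - 13)/(26 + 7))*31 = 0 - 12/33*31 = 0 - 12*1/33*31 = 0 - 4/11*31 = 0 - 124/11 = -124/11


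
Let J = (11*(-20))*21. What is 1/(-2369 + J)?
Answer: -1/6989 ≈ -0.00014308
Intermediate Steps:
J = -4620 (J = -220*21 = -4620)
1/(-2369 + J) = 1/(-2369 - 4620) = 1/(-6989) = -1/6989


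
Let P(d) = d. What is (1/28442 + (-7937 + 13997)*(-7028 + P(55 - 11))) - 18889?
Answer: -1204289144617/28442 ≈ -4.2342e+7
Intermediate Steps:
(1/28442 + (-7937 + 13997)*(-7028 + P(55 - 11))) - 18889 = (1/28442 + (-7937 + 13997)*(-7028 + (55 - 11))) - 18889 = (1/28442 + 6060*(-7028 + 44)) - 18889 = (1/28442 + 6060*(-6984)) - 18889 = (1/28442 - 42323040) - 18889 = -1203751903679/28442 - 18889 = -1204289144617/28442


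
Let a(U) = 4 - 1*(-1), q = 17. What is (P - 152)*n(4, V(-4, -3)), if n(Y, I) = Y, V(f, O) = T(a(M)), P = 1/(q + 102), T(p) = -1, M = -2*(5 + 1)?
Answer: -72348/119 ≈ -607.97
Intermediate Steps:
M = -12 (M = -2*6 = -12)
a(U) = 5 (a(U) = 4 + 1 = 5)
P = 1/119 (P = 1/(17 + 102) = 1/119 ≈ 0.0084034)
V(f, O) = -1
(P - 152)*n(4, V(-4, -3)) = (1/119 - 152)*4 = -18087/119*4 = -72348/119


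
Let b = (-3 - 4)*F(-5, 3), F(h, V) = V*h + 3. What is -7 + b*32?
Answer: 2681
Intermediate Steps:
F(h, V) = 3 + V*h
b = 84 (b = (-3 - 4)*(3 + 3*(-5)) = -7*(3 - 15) = -7*(-12) = 84)
-7 + b*32 = -7 + 84*32 = -7 + 2688 = 2681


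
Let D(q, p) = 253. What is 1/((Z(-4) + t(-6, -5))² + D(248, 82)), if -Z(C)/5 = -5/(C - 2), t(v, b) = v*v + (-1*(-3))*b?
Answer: 36/19309 ≈ 0.0018644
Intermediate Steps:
t(v, b) = v² + 3*b
Z(C) = 25/(-2 + C) (Z(C) = -(-25)/(C - 2) = -(-25)/(-2 + C) = 25/(-2 + C))
1/((Z(-4) + t(-6, -5))² + D(248, 82)) = 1/((25/(-2 - 4) + ((-6)² + 3*(-5)))² + 253) = 1/((25/(-6) + (36 - 15))² + 253) = 1/((25*(-⅙) + 21)² + 253) = 1/((-25/6 + 21)² + 253) = 1/((101/6)² + 253) = 1/(10201/36 + 253) = 1/(19309/36) = 36/19309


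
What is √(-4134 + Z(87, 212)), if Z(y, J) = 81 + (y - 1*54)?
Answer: 2*I*√1005 ≈ 63.403*I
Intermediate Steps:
Z(y, J) = 27 + y (Z(y, J) = 81 + (y - 54) = 81 + (-54 + y) = 27 + y)
√(-4134 + Z(87, 212)) = √(-4134 + (27 + 87)) = √(-4134 + 114) = √(-4020) = 2*I*√1005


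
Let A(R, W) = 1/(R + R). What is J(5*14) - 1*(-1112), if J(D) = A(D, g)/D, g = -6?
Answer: 10897601/9800 ≈ 1112.0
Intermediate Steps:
A(R, W) = 1/(2*R)
J(D) = 1/(2*D²) (J(D) = (1/(2*D))/D = 1/(2*D²))
J(5*14) - 1*(-1112) = 1/(2*(5*14)²) - 1*(-1112) = (½)/70² + 1112 = (½)*(1/4900) + 1112 = 1/9800 + 1112 = 10897601/9800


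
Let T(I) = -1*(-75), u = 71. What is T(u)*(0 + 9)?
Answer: 675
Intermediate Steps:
T(I) = 75
T(u)*(0 + 9) = 75*(0 + 9) = 75*9 = 675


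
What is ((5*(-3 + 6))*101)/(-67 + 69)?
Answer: 1515/2 ≈ 757.50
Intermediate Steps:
((5*(-3 + 6))*101)/(-67 + 69) = ((5*3)*101)/2 = (15*101)*(1/2) = 1515*(1/2) = 1515/2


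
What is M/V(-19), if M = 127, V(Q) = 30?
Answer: 127/30 ≈ 4.2333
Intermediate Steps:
M/V(-19) = 127/30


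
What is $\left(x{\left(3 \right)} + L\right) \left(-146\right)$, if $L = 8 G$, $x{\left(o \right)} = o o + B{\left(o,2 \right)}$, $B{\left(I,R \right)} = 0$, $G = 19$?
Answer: $-23506$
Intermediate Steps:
$x{\left(o \right)} = o^{2}$ ($x{\left(o \right)} = o o + 0 = o^{2} + 0 = o^{2}$)
$L = 152$ ($L = 8 \cdot 19 = 152$)
$\left(x{\left(3 \right)} + L\right) \left(-146\right) = \left(3^{2} + 152\right) \left(-146\right) = \left(9 + 152\right) \left(-146\right) = 161 \left(-146\right) = -23506$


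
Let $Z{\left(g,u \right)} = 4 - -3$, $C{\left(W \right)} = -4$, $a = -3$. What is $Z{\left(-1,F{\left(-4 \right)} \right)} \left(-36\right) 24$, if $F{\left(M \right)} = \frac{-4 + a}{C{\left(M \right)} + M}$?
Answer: $-6048$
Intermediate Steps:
$F{\left(M \right)} = - \frac{7}{-4 + M}$ ($F{\left(M \right)} = \frac{-4 - 3}{-4 + M} = - \frac{7}{-4 + M}$)
$Z{\left(g,u \right)} = 7$ ($Z{\left(g,u \right)} = 4 + 3 = 7$)
$Z{\left(-1,F{\left(-4 \right)} \right)} \left(-36\right) 24 = 7 \left(-36\right) 24 = \left(-252\right) 24 = -6048$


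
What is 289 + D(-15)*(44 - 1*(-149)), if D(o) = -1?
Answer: 96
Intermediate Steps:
289 + D(-15)*(44 - 1*(-149)) = 289 - (44 - 1*(-149)) = 289 - (44 + 149) = 289 - 1*193 = 289 - 193 = 96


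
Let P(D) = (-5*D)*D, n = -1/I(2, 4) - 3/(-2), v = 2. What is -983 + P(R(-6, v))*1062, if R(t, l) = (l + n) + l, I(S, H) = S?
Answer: -133733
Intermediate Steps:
n = 1 (n = -1/2 - 3/(-2) = -1*½ - 3*(-½) = -½ + 3/2 = 1)
R(t, l) = 1 + 2*l (R(t, l) = (l + 1) + l = (1 + l) + l = 1 + 2*l)
P(D) = -5*D²
-983 + P(R(-6, v))*1062 = -983 - 5*(1 + 2*2)²*1062 = -983 - 5*(1 + 4)²*1062 = -983 - 5*5²*1062 = -983 - 5*25*1062 = -983 - 125*1062 = -983 - 132750 = -133733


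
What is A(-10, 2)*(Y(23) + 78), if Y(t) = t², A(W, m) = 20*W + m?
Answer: -120186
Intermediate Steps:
A(W, m) = m + 20*W
A(-10, 2)*(Y(23) + 78) = (2 + 20*(-10))*(23² + 78) = (2 - 200)*(529 + 78) = -198*607 = -120186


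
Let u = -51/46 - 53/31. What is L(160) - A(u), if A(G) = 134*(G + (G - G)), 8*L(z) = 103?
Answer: 2227623/5704 ≈ 390.54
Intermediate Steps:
L(z) = 103/8 (L(z) = (⅛)*103 = 103/8)
u = -4019/1426 (u = -51*1/46 - 53*1/31 = -51/46 - 53/31 = -4019/1426 ≈ -2.8184)
A(G) = 134*G (A(G) = 134*(G + 0) = 134*G)
L(160) - A(u) = 103/8 - 134*(-4019)/1426 = 103/8 - 1*(-269273/713) = 103/8 + 269273/713 = 2227623/5704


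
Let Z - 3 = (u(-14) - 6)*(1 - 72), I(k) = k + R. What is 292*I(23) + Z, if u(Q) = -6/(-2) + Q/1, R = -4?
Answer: 6758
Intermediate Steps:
u(Q) = 3 + Q (u(Q) = -6*(-½) + Q*1 = 3 + Q)
I(k) = -4 + k (I(k) = k - 4 = -4 + k)
Z = 1210 (Z = 3 + ((3 - 14) - 6)*(1 - 72) = 3 + (-11 - 6)*(-71) = 3 - 17*(-71) = 3 + 1207 = 1210)
292*I(23) + Z = 292*(-4 + 23) + 1210 = 292*19 + 1210 = 5548 + 1210 = 6758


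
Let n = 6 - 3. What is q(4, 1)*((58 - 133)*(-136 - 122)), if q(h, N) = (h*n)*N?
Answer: 232200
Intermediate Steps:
n = 3
q(h, N) = 3*N*h (q(h, N) = (h*3)*N = (3*h)*N = 3*N*h)
q(4, 1)*((58 - 133)*(-136 - 122)) = (3*1*4)*((58 - 133)*(-136 - 122)) = 12*(-75*(-258)) = 12*19350 = 232200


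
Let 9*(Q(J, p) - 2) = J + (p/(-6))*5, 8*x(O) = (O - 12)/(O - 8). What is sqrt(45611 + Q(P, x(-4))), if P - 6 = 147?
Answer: sqrt(14784115)/18 ≈ 213.61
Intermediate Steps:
x(O) = (-12 + O)/(8*(-8 + O)) (x(O) = ((O - 12)/(O - 8))/8 = ((-12 + O)/(-8 + O))/8 = (-12 + O)/(8*(-8 + O)))
P = 153 (P = 6 + 147 = 153)
Q(J, p) = 2 - 5*p/54 + J/9 (Q(J, p) = 2 + (J + (p/(-6))*5)/9 = 2 + (J + (p*(-1/6))*5)/9 = 2 + (J - p/6*5)/9 = 2 + (J - 5*p/6)/9 = 2 + (-5*p/54 + J/9) = 2 - 5*p/54 + J/9)
sqrt(45611 + Q(P, x(-4))) = sqrt(45611 + (2 - 5*(-12 - 4)/(432*(-8 - 4)) + (1/9)*153)) = sqrt(45611 + (2 - 5*(-16)/(432*(-12)) + 17)) = sqrt(45611 + (2 - 5*(-1)*(-16)/(432*12) + 17)) = sqrt(45611 + (2 - 5/54*1/6 + 17)) = sqrt(45611 + (2 - 5/324 + 17)) = sqrt(45611 + 6151/324) = sqrt(14784115/324) = sqrt(14784115)/18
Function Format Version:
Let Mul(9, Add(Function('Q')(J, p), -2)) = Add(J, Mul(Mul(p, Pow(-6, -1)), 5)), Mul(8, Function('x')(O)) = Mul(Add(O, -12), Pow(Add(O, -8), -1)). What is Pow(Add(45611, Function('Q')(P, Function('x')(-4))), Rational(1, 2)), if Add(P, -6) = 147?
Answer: Mul(Rational(1, 18), Pow(14784115, Rational(1, 2))) ≈ 213.61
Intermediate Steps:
Function('x')(O) = Mul(Rational(1, 8), Pow(Add(-8, O), -1), Add(-12, O)) (Function('x')(O) = Mul(Rational(1, 8), Mul(Add(O, -12), Pow(Add(O, -8), -1))) = Mul(Rational(1, 8), Mul(Add(-12, O), Pow(Add(-8, O), -1))) = Mul(Rational(1, 8), Mul(Pow(Add(-8, O), -1), Add(-12, O))) = Mul(Rational(1, 8), Pow(Add(-8, O), -1), Add(-12, O)))
P = 153 (P = Add(6, 147) = 153)
Function('Q')(J, p) = Add(2, Mul(Rational(-5, 54), p), Mul(Rational(1, 9), J)) (Function('Q')(J, p) = Add(2, Mul(Rational(1, 9), Add(J, Mul(Mul(p, Pow(-6, -1)), 5)))) = Add(2, Mul(Rational(1, 9), Add(J, Mul(Mul(p, Rational(-1, 6)), 5)))) = Add(2, Mul(Rational(1, 9), Add(J, Mul(Mul(Rational(-1, 6), p), 5)))) = Add(2, Mul(Rational(1, 9), Add(J, Mul(Rational(-5, 6), p)))) = Add(2, Add(Mul(Rational(-5, 54), p), Mul(Rational(1, 9), J))) = Add(2, Mul(Rational(-5, 54), p), Mul(Rational(1, 9), J)))
Pow(Add(45611, Function('Q')(P, Function('x')(-4))), Rational(1, 2)) = Pow(Add(45611, Add(2, Mul(Rational(-5, 54), Mul(Rational(1, 8), Pow(Add(-8, -4), -1), Add(-12, -4))), Mul(Rational(1, 9), 153))), Rational(1, 2)) = Pow(Add(45611, Add(2, Mul(Rational(-5, 54), Mul(Rational(1, 8), Pow(-12, -1), -16)), 17)), Rational(1, 2)) = Pow(Add(45611, Add(2, Mul(Rational(-5, 54), Mul(Rational(1, 8), Rational(-1, 12), -16)), 17)), Rational(1, 2)) = Pow(Add(45611, Add(2, Mul(Rational(-5, 54), Rational(1, 6)), 17)), Rational(1, 2)) = Pow(Add(45611, Add(2, Rational(-5, 324), 17)), Rational(1, 2)) = Pow(Add(45611, Rational(6151, 324)), Rational(1, 2)) = Pow(Rational(14784115, 324), Rational(1, 2)) = Mul(Rational(1, 18), Pow(14784115, Rational(1, 2)))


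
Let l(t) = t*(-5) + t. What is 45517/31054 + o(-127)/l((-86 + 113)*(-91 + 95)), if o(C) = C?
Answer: 11803601/6707664 ≈ 1.7597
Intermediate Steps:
l(t) = -4*t (l(t) = -5*t + t = -4*t)
45517/31054 + o(-127)/l((-86 + 113)*(-91 + 95)) = 45517/31054 - 127*(-1/(4*(-91 + 95)*(-86 + 113))) = 45517*(1/31054) - 127/((-108*4)) = 45517/31054 - 127/((-4*108)) = 45517/31054 - 127/(-432) = 45517/31054 - 127*(-1/432) = 45517/31054 + 127/432 = 11803601/6707664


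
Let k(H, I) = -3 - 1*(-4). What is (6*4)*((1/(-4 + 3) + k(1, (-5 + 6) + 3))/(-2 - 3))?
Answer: 0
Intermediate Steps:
k(H, I) = 1 (k(H, I) = -3 + 4 = 1)
(6*4)*((1/(-4 + 3) + k(1, (-5 + 6) + 3))/(-2 - 3)) = (6*4)*((1/(-4 + 3) + 1)/(-2 - 3)) = 24*((1/(-1) + 1)/(-5)) = 24*((-1 + 1)*(-1/5)) = 24*(0*(-1/5)) = 24*0 = 0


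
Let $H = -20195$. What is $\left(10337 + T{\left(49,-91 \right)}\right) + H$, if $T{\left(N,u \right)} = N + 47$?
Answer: $-9762$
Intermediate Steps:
$T{\left(N,u \right)} = 47 + N$
$\left(10337 + T{\left(49,-91 \right)}\right) + H = \left(10337 + \left(47 + 49\right)\right) - 20195 = \left(10337 + 96\right) - 20195 = 10433 - 20195 = -9762$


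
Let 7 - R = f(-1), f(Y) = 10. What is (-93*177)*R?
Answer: 49383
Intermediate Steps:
R = -3 (R = 7 - 1*10 = 7 - 10 = -3)
(-93*177)*R = -93*177*(-3) = -16461*(-3) = 49383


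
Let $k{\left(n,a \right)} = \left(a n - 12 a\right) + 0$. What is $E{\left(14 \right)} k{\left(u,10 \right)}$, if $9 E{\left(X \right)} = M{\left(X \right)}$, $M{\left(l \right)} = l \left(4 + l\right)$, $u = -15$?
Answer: $-7560$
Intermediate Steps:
$k{\left(n,a \right)} = - 12 a + a n$ ($k{\left(n,a \right)} = \left(- 12 a + a n\right) + 0 = - 12 a + a n$)
$E{\left(X \right)} = \frac{X \left(4 + X\right)}{9}$
$E{\left(14 \right)} k{\left(u,10 \right)} = \frac{1}{9} \cdot 14 \left(4 + 14\right) 10 \left(-12 - 15\right) = \frac{1}{9} \cdot 14 \cdot 18 \cdot 10 \left(-27\right) = 28 \left(-270\right) = -7560$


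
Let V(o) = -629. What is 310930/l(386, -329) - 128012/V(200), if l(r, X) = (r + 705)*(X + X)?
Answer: 45850711783/225772631 ≈ 203.08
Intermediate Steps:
l(r, X) = 2*X*(705 + r) (l(r, X) = (705 + r)*(2*X) = 2*X*(705 + r))
310930/l(386, -329) - 128012/V(200) = 310930/((2*(-329)*(705 + 386))) - 128012/(-629) = 310930/((2*(-329)*1091)) - 128012*(-1/629) = 310930/(-717878) + 128012/629 = 310930*(-1/717878) + 128012/629 = -155465/358939 + 128012/629 = 45850711783/225772631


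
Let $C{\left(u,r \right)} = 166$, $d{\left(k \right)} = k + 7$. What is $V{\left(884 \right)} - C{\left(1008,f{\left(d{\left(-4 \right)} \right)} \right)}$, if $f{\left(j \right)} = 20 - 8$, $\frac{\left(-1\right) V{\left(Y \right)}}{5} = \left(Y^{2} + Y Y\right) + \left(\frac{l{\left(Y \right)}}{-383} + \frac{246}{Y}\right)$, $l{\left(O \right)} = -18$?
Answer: $- \frac{1322923980961}{169286} \approx -7.8147 \cdot 10^{6}$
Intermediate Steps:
$d{\left(k \right)} = 7 + k$
$V{\left(Y \right)} = - \frac{90}{383} - \frac{1230}{Y} - 10 Y^{2}$ ($V{\left(Y \right)} = - 5 \left(\left(Y^{2} + Y Y\right) + \left(- \frac{18}{-383} + \frac{246}{Y}\right)\right) = - 5 \left(\left(Y^{2} + Y^{2}\right) + \left(\left(-18\right) \left(- \frac{1}{383}\right) + \frac{246}{Y}\right)\right) = - 5 \left(2 Y^{2} + \left(\frac{18}{383} + \frac{246}{Y}\right)\right) = - 5 \left(\frac{18}{383} + 2 Y^{2} + \frac{246}{Y}\right) = - \frac{90}{383} - \frac{1230}{Y} - 10 Y^{2}$)
$f{\left(j \right)} = 12$
$V{\left(884 \right)} - C{\left(1008,f{\left(d{\left(-4 \right)} \right)} \right)} = \left(- \frac{90}{383} - \frac{1230}{884} - 10 \cdot 884^{2}\right) - 166 = \left(- \frac{90}{383} - \frac{615}{442} - 7814560\right) - 166 = - \frac{1322895879485}{169286} - 166 = - \frac{1322923980961}{169286}$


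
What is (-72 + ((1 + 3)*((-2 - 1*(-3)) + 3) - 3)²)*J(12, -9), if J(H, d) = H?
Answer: 1164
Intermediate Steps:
(-72 + ((1 + 3)*((-2 - 1*(-3)) + 3) - 3)²)*J(12, -9) = (-72 + ((1 + 3)*((-2 - 1*(-3)) + 3) - 3)²)*12 = (-72 + (4*((-2 + 3) + 3) - 3)²)*12 = (-72 + (4*(1 + 3) - 3)²)*12 = (-72 + (4*4 - 3)²)*12 = (-72 + (16 - 3)²)*12 = (-72 + 13²)*12 = (-72 + 169)*12 = 97*12 = 1164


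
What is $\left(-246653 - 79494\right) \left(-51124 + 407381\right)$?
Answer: $-116192151779$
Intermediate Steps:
$\left(-246653 - 79494\right) \left(-51124 + 407381\right) = \left(-326147\right) 356257 = -116192151779$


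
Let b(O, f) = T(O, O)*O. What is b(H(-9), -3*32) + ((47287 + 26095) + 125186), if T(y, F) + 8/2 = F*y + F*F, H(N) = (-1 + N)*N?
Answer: 1656208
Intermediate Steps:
H(N) = N*(-1 + N)
T(y, F) = -4 + F² + F*y (T(y, F) = -4 + (F*y + F*F) = -4 + (F*y + F²) = -4 + (F² + F*y) = -4 + F² + F*y)
b(O, f) = O*(-4 + 2*O²) (b(O, f) = (-4 + O² + O*O)*O = (-4 + O² + O²)*O = (-4 + 2*O²)*O = O*(-4 + 2*O²))
b(H(-9), -3*32) + ((47287 + 26095) + 125186) = 2*(-9*(-1 - 9))*(-2 + (-9*(-1 - 9))²) + ((47287 + 26095) + 125186) = 2*(-9*(-10))*(-2 + (-9*(-10))²) + (73382 + 125186) = 2*90*(-2 + 90²) + 198568 = 2*90*(-2 + 8100) + 198568 = 2*90*8098 + 198568 = 1457640 + 198568 = 1656208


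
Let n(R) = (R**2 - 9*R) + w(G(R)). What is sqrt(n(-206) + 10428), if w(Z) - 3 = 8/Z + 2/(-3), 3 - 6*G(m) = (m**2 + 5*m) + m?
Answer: sqrt(835838588357643)/123591 ≈ 233.92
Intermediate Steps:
G(m) = 1/2 - m - m**2/6 (G(m) = 1/2 - ((m**2 + 5*m) + m)/6 = 1/2 - (m**2 + 6*m)/6 = 1/2 + (-m - m**2/6) = 1/2 - m - m**2/6)
w(Z) = 7/3 + 8/Z (w(Z) = 3 + (8/Z + 2/(-3)) = 3 + (8/Z + 2*(-1/3)) = 3 + (8/Z - 2/3) = 3 + (-2/3 + 8/Z) = 7/3 + 8/Z)
n(R) = 7/3 + R**2 - 9*R + 8/(1/2 - R - R**2/6) (n(R) = (R**2 - 9*R) + (7/3 + 8/(1/2 - R - R**2/6)) = 7/3 + R**2 - 9*R + 8/(1/2 - R - R**2/6))
sqrt(n(-206) + 10428) = sqrt((-144 + (-3 + (-206)**2 + 6*(-206))*(7 - 27*(-206) + 3*(-206)**2))/(3*(-3 + (-206)**2 + 6*(-206))) + 10428) = sqrt((-144 + (-3 + 42436 - 1236)*(7 + 5562 + 3*42436))/(3*(-3 + 42436 - 1236)) + 10428) = sqrt((1/3)*(-144 + 41197*(7 + 5562 + 127308))/41197 + 10428) = sqrt((1/3)*(1/41197)*(-144 + 41197*132877) + 10428) = sqrt((1/3)*(1/41197)*(-144 + 5474133769) + 10428) = sqrt((1/3)*(1/41197)*5474133625 + 10428) = sqrt(5474133625/123591 + 10428) = sqrt(6762940573/123591) = sqrt(835838588357643)/123591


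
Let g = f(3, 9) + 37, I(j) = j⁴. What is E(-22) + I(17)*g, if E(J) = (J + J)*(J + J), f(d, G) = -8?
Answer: 2424045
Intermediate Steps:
E(J) = 4*J² (E(J) = (2*J)*(2*J) = 4*J²)
g = 29 (g = -8 + 37 = 29)
E(-22) + I(17)*g = 4*(-22)² + 17⁴*29 = 4*484 + 83521*29 = 1936 + 2422109 = 2424045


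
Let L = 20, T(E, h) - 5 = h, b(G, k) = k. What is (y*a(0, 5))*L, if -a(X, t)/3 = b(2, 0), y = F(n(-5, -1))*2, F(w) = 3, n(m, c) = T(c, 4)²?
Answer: 0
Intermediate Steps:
T(E, h) = 5 + h
n(m, c) = 81 (n(m, c) = (5 + 4)² = 9² = 81)
y = 6 (y = 3*2 = 6)
a(X, t) = 0 (a(X, t) = -3*0 = 0)
(y*a(0, 5))*L = (6*0)*20 = 0*20 = 0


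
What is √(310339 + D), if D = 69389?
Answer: 36*√293 ≈ 616.22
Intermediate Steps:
√(310339 + D) = √(310339 + 69389) = √379728 = 36*√293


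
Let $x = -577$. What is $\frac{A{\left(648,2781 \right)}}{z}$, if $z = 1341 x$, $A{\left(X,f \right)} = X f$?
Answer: $- \frac{200232}{85973} \approx -2.329$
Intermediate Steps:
$z = -773757$ ($z = 1341 \left(-577\right) = -773757$)
$\frac{A{\left(648,2781 \right)}}{z} = \frac{648 \cdot 2781}{-773757} = 1802088 \left(- \frac{1}{773757}\right) = - \frac{200232}{85973}$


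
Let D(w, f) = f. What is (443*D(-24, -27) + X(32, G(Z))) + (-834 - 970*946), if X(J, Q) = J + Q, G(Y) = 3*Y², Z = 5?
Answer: -930308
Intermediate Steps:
(443*D(-24, -27) + X(32, G(Z))) + (-834 - 970*946) = (443*(-27) + (32 + 3*5²)) + (-834 - 970*946) = (-11961 + (32 + 3*25)) + (-834 - 917620) = (-11961 + (32 + 75)) - 918454 = (-11961 + 107) - 918454 = -11854 - 918454 = -930308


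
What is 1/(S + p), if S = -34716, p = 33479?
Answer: -1/1237 ≈ -0.00080841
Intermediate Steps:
1/(S + p) = 1/(-34716 + 33479) = 1/(-1237) = -1/1237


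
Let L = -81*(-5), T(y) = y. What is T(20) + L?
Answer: 425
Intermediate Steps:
L = 405
T(20) + L = 20 + 405 = 425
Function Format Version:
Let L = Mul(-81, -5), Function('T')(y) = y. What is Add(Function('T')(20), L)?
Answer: 425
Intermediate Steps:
L = 405
Add(Function('T')(20), L) = Add(20, 405) = 425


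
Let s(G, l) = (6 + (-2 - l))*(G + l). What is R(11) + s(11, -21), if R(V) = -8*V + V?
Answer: -327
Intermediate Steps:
s(G, l) = (4 - l)*(G + l)
R(V) = -7*V
R(11) + s(11, -21) = -7*11 + (-1*(-21)² + 4*11 + 4*(-21) - 1*11*(-21)) = -77 + (-1*441 + 44 - 84 + 231) = -77 + (-441 + 44 - 84 + 231) = -77 - 250 = -327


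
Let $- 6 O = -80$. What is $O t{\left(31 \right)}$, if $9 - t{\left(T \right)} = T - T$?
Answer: $120$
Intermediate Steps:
$O = \frac{40}{3}$ ($O = \left(- \frac{1}{6}\right) \left(-80\right) = \frac{40}{3} \approx 13.333$)
$t{\left(T \right)} = 9$ ($t{\left(T \right)} = 9 - \left(T - T\right) = 9 - 0 = 9 + 0 = 9$)
$O t{\left(31 \right)} = \frac{40}{3} \cdot 9 = 120$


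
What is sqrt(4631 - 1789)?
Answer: 7*sqrt(58) ≈ 53.310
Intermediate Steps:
sqrt(4631 - 1789) = sqrt(2842) = 7*sqrt(58)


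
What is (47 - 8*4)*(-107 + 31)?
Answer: -1140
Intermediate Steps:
(47 - 8*4)*(-107 + 31) = (47 - 32)*(-76) = 15*(-76) = -1140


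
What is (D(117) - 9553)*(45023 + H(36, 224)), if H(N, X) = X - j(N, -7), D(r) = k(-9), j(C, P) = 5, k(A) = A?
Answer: -432604004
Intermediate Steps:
D(r) = -9
H(N, X) = -5 + X (H(N, X) = X - 1*5 = X - 5 = -5 + X)
(D(117) - 9553)*(45023 + H(36, 224)) = (-9 - 9553)*(45023 + (-5 + 224)) = -9562*(45023 + 219) = -9562*45242 = -432604004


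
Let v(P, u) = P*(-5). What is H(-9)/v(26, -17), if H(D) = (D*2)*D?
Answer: -81/65 ≈ -1.2462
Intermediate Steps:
v(P, u) = -5*P
H(D) = 2*D**2 (H(D) = (2*D)*D = 2*D**2)
H(-9)/v(26, -17) = (2*(-9)**2)/((-5*26)) = (2*81)/(-130) = 162*(-1/130) = -81/65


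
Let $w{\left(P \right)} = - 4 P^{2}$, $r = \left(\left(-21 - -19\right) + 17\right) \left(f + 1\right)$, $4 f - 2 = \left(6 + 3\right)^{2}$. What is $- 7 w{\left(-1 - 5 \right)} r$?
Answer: $328860$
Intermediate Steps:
$f = \frac{83}{4}$ ($f = \frac{1}{2} + \frac{\left(6 + 3\right)^{2}}{4} = \frac{1}{2} + \frac{9^{2}}{4} = \frac{1}{2} + \frac{1}{4} \cdot 81 = \frac{1}{2} + \frac{81}{4} = \frac{83}{4} \approx 20.75$)
$r = \frac{1305}{4}$ ($r = \left(\left(-21 - -19\right) + 17\right) \left(\frac{83}{4} + 1\right) = \left(\left(-21 + 19\right) + 17\right) \frac{87}{4} = \left(-2 + 17\right) \frac{87}{4} = 15 \cdot \frac{87}{4} = \frac{1305}{4} \approx 326.25$)
$- 7 w{\left(-1 - 5 \right)} r = - 7 \left(- 4 \left(-1 - 5\right)^{2}\right) \frac{1305}{4} = - 7 \left(- 4 \left(-6\right)^{2}\right) \frac{1305}{4} = - 7 \left(\left(-4\right) 36\right) \frac{1305}{4} = \left(-7\right) \left(-144\right) \frac{1305}{4} = 1008 \cdot \frac{1305}{4} = 328860$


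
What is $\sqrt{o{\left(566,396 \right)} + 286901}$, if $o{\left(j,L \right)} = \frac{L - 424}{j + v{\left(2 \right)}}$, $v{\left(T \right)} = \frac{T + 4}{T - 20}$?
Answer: $\frac{\sqrt{826219939361}}{1697} \approx 535.63$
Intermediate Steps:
$v{\left(T \right)} = \frac{4 + T}{-20 + T}$
$o{\left(j,L \right)} = \frac{-424 + L}{- \frac{1}{3} + j}$ ($o{\left(j,L \right)} = \frac{L - 424}{j + \frac{4 + 2}{-20 + 2}} = \frac{-424 + L}{j + \frac{1}{-18} \cdot 6} = \frac{-424 + L}{j - \frac{1}{3}} = \frac{-424 + L}{- \frac{1}{3} + j}$)
$\sqrt{o{\left(566,396 \right)} + 286901} = \sqrt{\frac{3 \left(-424 + 396\right)}{-1 + 3 \cdot 566} + 286901} = \sqrt{3 \frac{1}{-1 + 1698} \left(-28\right) + 286901} = \sqrt{3 \cdot \frac{1}{1697} \left(-28\right) + 286901} = \sqrt{- \frac{84}{1697} + 286901} = \sqrt{\frac{486870913}{1697}} = \frac{\sqrt{826219939361}}{1697}$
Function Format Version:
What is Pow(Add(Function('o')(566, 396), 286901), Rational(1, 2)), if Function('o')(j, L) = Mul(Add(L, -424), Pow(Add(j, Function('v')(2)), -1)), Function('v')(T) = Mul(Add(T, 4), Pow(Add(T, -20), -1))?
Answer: Mul(Rational(1, 1697), Pow(826219939361, Rational(1, 2))) ≈ 535.63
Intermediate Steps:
Function('v')(T) = Mul(Pow(Add(-20, T), -1), Add(4, T)) (Function('v')(T) = Mul(Add(4, T), Pow(Add(-20, T), -1)) = Mul(Pow(Add(-20, T), -1), Add(4, T)))
Function('o')(j, L) = Mul(Pow(Add(Rational(-1, 3), j), -1), Add(-424, L)) (Function('o')(j, L) = Mul(Add(L, -424), Pow(Add(j, Mul(Pow(Add(-20, 2), -1), Add(4, 2))), -1)) = Mul(Add(-424, L), Pow(Add(j, Mul(Pow(-18, -1), 6)), -1)) = Mul(Add(-424, L), Pow(Add(j, Mul(Rational(-1, 18), 6)), -1)) = Mul(Add(-424, L), Pow(Add(j, Rational(-1, 3)), -1)) = Mul(Add(-424, L), Pow(Add(Rational(-1, 3), j), -1)) = Mul(Pow(Add(Rational(-1, 3), j), -1), Add(-424, L)))
Pow(Add(Function('o')(566, 396), 286901), Rational(1, 2)) = Pow(Add(Mul(3, Pow(Add(-1, Mul(3, 566)), -1), Add(-424, 396)), 286901), Rational(1, 2)) = Pow(Add(Mul(3, Pow(Add(-1, 1698), -1), -28), 286901), Rational(1, 2)) = Pow(Add(Mul(3, Pow(1697, -1), -28), 286901), Rational(1, 2)) = Pow(Add(Mul(3, Rational(1, 1697), -28), 286901), Rational(1, 2)) = Pow(Add(Rational(-84, 1697), 286901), Rational(1, 2)) = Pow(Rational(486870913, 1697), Rational(1, 2)) = Mul(Rational(1, 1697), Pow(826219939361, Rational(1, 2)))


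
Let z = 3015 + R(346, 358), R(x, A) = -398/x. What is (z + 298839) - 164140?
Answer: 23824323/173 ≈ 1.3771e+5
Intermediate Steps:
z = 521396/173 (z = 3015 - 398/346 = 3015 - 398*1/346 = 3015 - 199/173 = 521396/173 ≈ 3013.9)
(z + 298839) - 164140 = (521396/173 + 298839) - 164140 = 52220543/173 - 164140 = 23824323/173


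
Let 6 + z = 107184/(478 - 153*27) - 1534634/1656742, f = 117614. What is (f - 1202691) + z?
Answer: -3283595352740094/3026039263 ≈ -1.0851e+6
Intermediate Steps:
z = -109747361843/3026039263 (z = -6 + (107184/(478 - 153*27) - 1534634/1656742) = -6 + (107184/(478 - 4131) - 1534634*1/1656742) = -6 + (107184/(-3653) - 767317/828371) = -6 + (107184*(-1/3653) - 767317/828371) = -6 + (-107184/3653 - 767317/828371) = -6 - 91591126265/3026039263 = -109747361843/3026039263 ≈ -36.268)
(f - 1202691) + z = (117614 - 1202691) - 109747361843/3026039263 = -1085077 - 109747361843/3026039263 = -3283595352740094/3026039263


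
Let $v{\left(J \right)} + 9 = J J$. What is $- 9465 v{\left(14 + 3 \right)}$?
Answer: $-2650200$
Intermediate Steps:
$v{\left(J \right)} = -9 + J^{2}$ ($v{\left(J \right)} = -9 + J J = -9 + J^{2}$)
$- 9465 v{\left(14 + 3 \right)} = - 9465 \left(-9 + \left(14 + 3\right)^{2}\right) = - 9465 \left(-9 + 17^{2}\right) = - 9465 \left(-9 + 289\right) = \left(-9465\right) 280 = -2650200$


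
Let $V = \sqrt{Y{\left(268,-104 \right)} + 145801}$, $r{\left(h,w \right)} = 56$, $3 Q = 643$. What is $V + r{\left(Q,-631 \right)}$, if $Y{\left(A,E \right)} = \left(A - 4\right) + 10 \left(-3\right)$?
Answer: $56 + \sqrt{146035} \approx 438.15$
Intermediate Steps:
$Y{\left(A,E \right)} = -34 + A$ ($Y{\left(A,E \right)} = \left(-4 + A\right) - 30 = -34 + A$)
$Q = \frac{643}{3}$ ($Q = \frac{1}{3} \cdot 643 = \frac{643}{3} \approx 214.33$)
$V = \sqrt{146035}$ ($V = \sqrt{\left(-34 + 268\right) + 145801} = \sqrt{234 + 145801} = \sqrt{146035} \approx 382.15$)
$V + r{\left(Q,-631 \right)} = \sqrt{146035} + 56 = 56 + \sqrt{146035}$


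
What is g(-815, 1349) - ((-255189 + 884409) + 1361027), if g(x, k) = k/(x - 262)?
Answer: -2143497368/1077 ≈ -1.9902e+6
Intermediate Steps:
g(x, k) = k/(-262 + x)
g(-815, 1349) - ((-255189 + 884409) + 1361027) = 1349/(-262 - 815) - ((-255189 + 884409) + 1361027) = 1349/(-1077) - (629220 + 1361027) = 1349*(-1/1077) - 1*1990247 = -1349/1077 - 1990247 = -2143497368/1077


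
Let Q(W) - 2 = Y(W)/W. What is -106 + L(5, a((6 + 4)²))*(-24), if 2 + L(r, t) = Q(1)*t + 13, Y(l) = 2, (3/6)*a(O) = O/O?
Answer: -562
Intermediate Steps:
a(O) = 2 (a(O) = 2*(O/O) = 2*1 = 2)
Q(W) = 2 + 2/W
L(r, t) = 11 + 4*t (L(r, t) = -2 + ((2 + 2/1)*t + 13) = -2 + ((2 + 2*1)*t + 13) = -2 + ((2 + 2)*t + 13) = -2 + (4*t + 13) = -2 + (13 + 4*t) = 11 + 4*t)
-106 + L(5, a((6 + 4)²))*(-24) = -106 + (11 + 4*2)*(-24) = -106 + (11 + 8)*(-24) = -106 + 19*(-24) = -106 - 456 = -562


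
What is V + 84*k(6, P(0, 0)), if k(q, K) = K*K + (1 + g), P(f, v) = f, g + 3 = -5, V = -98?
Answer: -686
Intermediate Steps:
g = -8 (g = -3 - 5 = -8)
k(q, K) = -7 + K**2 (k(q, K) = K*K + (1 - 8) = K**2 - 7 = -7 + K**2)
V + 84*k(6, P(0, 0)) = -98 + 84*(-7 + 0**2) = -98 + 84*(-7 + 0) = -98 + 84*(-7) = -98 - 588 = -686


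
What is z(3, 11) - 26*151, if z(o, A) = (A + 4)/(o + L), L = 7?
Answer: -7849/2 ≈ -3924.5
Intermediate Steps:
z(o, A) = (4 + A)/(7 + o) (z(o, A) = (A + 4)/(o + 7) = (4 + A)/(7 + o))
z(3, 11) - 26*151 = (4 + 11)/(7 + 3) - 26*151 = 15/10 - 3926 = (1/10)*15 - 3926 = 3/2 - 3926 = -7849/2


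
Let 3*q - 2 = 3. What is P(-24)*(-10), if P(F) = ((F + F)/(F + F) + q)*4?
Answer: -320/3 ≈ -106.67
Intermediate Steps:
q = 5/3 (q = ⅔ + (⅓)*3 = ⅔ + 1 = 5/3 ≈ 1.6667)
P(F) = 32/3 (P(F) = ((F + F)/(F + F) + 5/3)*4 = ((2*F)/((2*F)) + 5/3)*4 = ((2*F)*(1/(2*F)) + 5/3)*4 = (1 + 5/3)*4 = (8/3)*4 = 32/3)
P(-24)*(-10) = (32/3)*(-10) = -320/3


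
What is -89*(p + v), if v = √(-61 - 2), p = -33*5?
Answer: 14685 - 267*I*√7 ≈ 14685.0 - 706.42*I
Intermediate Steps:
p = -165
v = 3*I*√7 (v = √(-63) = 3*I*√7 ≈ 7.9373*I)
-89*(p + v) = -89*(-165 + 3*I*√7) = 14685 - 267*I*√7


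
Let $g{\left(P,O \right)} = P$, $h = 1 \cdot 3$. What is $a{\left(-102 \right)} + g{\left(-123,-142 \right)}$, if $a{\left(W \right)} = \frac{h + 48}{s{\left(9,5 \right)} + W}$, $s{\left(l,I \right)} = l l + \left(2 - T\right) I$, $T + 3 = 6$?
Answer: $- \frac{3249}{26} \approx -124.96$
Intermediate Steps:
$T = 3$ ($T = -3 + 6 = 3$)
$h = 3$
$s{\left(l,I \right)} = l^{2} - I$ ($s{\left(l,I \right)} = l l + \left(2 - 3\right) I = l^{2} + \left(2 - 3\right) I = l^{2} - I$)
$a{\left(W \right)} = \frac{51}{76 + W}$ ($a{\left(W \right)} = \frac{3 + 48}{\left(9^{2} - 5\right) + W} = \frac{51}{\left(81 - 5\right) + W} = \frac{51}{76 + W}$)
$a{\left(-102 \right)} + g{\left(-123,-142 \right)} = \frac{51}{76 - 102} - 123 = \frac{51}{-26} - 123 = 51 \left(- \frac{1}{26}\right) - 123 = - \frac{51}{26} - 123 = - \frac{3249}{26}$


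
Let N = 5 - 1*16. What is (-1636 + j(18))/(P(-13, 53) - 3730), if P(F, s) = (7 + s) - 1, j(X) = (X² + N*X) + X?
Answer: 1492/3671 ≈ 0.40643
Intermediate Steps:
N = -11 (N = 5 - 16 = -11)
j(X) = X² - 10*X (j(X) = (X² - 11*X) + X = X² - 10*X)
P(F, s) = 6 + s
(-1636 + j(18))/(P(-13, 53) - 3730) = (-1636 + 18*(-10 + 18))/((6 + 53) - 3730) = (-1636 + 18*8)/(59 - 3730) = (-1636 + 144)/(-3671) = -1492*(-1/3671) = 1492/3671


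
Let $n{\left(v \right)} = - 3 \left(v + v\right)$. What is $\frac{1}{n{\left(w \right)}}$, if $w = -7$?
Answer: $\frac{1}{42} \approx 0.02381$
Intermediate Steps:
$n{\left(v \right)} = - 6 v$ ($n{\left(v \right)} = - 3 \cdot 2 v = - 6 v$)
$\frac{1}{n{\left(w \right)}} = \frac{1}{\left(-6\right) \left(-7\right)} = \frac{1}{42}$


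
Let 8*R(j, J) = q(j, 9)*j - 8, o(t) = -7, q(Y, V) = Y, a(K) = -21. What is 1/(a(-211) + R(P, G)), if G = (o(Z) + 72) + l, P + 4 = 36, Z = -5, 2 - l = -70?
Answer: 1/106 ≈ 0.0094340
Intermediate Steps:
l = 72 (l = 2 - 1*(-70) = 2 + 70 = 72)
P = 32 (P = -4 + 36 = 32)
G = 137 (G = (-7 + 72) + 72 = 65 + 72 = 137)
R(j, J) = -1 + j²/8 (R(j, J) = (j*j - 8)/8 = (j² - 8)/8 = (-8 + j²)/8 = -1 + j²/8)
1/(a(-211) + R(P, G)) = 1/(-21 + (-1 + (⅛)*32²)) = 1/(-21 + (-1 + (⅛)*1024)) = 1/(-21 + (-1 + 128)) = 1/(-21 + 127) = 1/106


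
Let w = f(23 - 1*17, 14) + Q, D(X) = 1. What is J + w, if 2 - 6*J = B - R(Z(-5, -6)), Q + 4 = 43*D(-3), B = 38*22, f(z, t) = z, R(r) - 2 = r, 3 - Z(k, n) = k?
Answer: -277/3 ≈ -92.333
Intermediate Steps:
Z(k, n) = 3 - k
R(r) = 2 + r
B = 836
Q = 39 (Q = -4 + 43*1 = -4 + 43 = 39)
J = -412/3 (J = 1/3 - (836 - (2 + (3 - 1*(-5))))/6 = 1/3 - (836 - (2 + (3 + 5)))/6 = 1/3 - (836 - (2 + 8))/6 = 1/3 - (836 - 1*10)/6 = 1/3 - (836 - 10)/6 = 1/3 - 1/6*826 = 1/3 - 413/3 = -412/3 ≈ -137.33)
w = 45 (w = (23 - 1*17) + 39 = (23 - 17) + 39 = 6 + 39 = 45)
J + w = -412/3 + 45 = -277/3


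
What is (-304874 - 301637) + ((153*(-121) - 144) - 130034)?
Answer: -755202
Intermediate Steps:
(-304874 - 301637) + ((153*(-121) - 144) - 130034) = -606511 + ((-18513 - 144) - 130034) = -606511 + (-18657 - 130034) = -606511 - 148691 = -755202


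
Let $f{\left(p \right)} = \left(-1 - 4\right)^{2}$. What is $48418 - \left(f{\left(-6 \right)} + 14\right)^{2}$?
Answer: $46897$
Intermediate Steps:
$f{\left(p \right)} = 25$ ($f{\left(p \right)} = \left(-5\right)^{2} = 25$)
$48418 - \left(f{\left(-6 \right)} + 14\right)^{2} = 48418 - \left(25 + 14\right)^{2} = 48418 - 39^{2} = 48418 - 1521 = 46897$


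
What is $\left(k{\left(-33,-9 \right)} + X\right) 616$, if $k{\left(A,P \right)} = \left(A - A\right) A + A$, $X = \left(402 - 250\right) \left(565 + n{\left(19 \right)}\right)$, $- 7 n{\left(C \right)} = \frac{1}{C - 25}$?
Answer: $\frac{158651944}{3} \approx 5.2884 \cdot 10^{7}$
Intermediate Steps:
$n{\left(C \right)} = - \frac{1}{7 \left(-25 + C\right)}$ ($n{\left(C \right)} = - \frac{1}{7 \left(C - 25\right)} = - \frac{1}{7 \left(-25 + C\right)}$)
$X = \frac{1803556}{21}$ ($X = \left(402 - 250\right) \left(565 - \frac{1}{-175 + 7 \cdot 19}\right) = 152 \left(565 - \frac{1}{-175 + 133}\right) = 152 \left(565 - \frac{1}{-42}\right) = 152 \left(565 - - \frac{1}{42}\right) = 152 \left(565 + \frac{1}{42}\right) = 152 \cdot \frac{23731}{42} = \frac{1803556}{21} \approx 85884.0$)
$k{\left(A,P \right)} = A$ ($k{\left(A,P \right)} = 0 A + A = 0 + A = A$)
$\left(k{\left(-33,-9 \right)} + X\right) 616 = \left(-33 + \frac{1803556}{21}\right) 616 = \frac{1802863}{21} \cdot 616 = \frac{158651944}{3}$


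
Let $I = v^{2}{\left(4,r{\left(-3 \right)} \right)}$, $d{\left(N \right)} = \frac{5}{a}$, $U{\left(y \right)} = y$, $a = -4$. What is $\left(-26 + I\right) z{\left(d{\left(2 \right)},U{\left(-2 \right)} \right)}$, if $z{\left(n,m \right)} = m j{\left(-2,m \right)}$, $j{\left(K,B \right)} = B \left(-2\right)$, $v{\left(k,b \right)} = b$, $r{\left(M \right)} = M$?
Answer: $136$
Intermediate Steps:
$j{\left(K,B \right)} = - 2 B$
$d{\left(N \right)} = - \frac{5}{4}$ ($d{\left(N \right)} = \frac{5}{-4} = 5 \left(- \frac{1}{4}\right) = - \frac{5}{4}$)
$I = 9$ ($I = \left(-3\right)^{2} = 9$)
$z{\left(n,m \right)} = - 2 m^{2}$ ($z{\left(n,m \right)} = m \left(- 2 m\right) = - 2 m^{2}$)
$\left(-26 + I\right) z{\left(d{\left(2 \right)},U{\left(-2 \right)} \right)} = \left(-26 + 9\right) \left(- 2 \left(-2\right)^{2}\right) = - 17 \left(\left(-2\right) 4\right) = \left(-17\right) \left(-8\right) = 136$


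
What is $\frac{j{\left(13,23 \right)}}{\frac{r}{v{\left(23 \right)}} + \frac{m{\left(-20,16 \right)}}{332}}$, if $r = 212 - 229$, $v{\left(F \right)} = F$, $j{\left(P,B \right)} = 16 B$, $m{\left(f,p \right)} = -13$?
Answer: $- \frac{2810048}{5943} \approx -472.83$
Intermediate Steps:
$r = -17$ ($r = 212 - 229 = -17$)
$\frac{j{\left(13,23 \right)}}{\frac{r}{v{\left(23 \right)}} + \frac{m{\left(-20,16 \right)}}{332}} = \frac{16 \cdot 23}{- \frac{17}{23} - \frac{13}{332}} = \frac{368}{\left(-17\right) \frac{1}{23} - \frac{13}{332}} = \frac{368}{- \frac{17}{23} - \frac{13}{332}} = \frac{368}{- \frac{5943}{7636}} = 368 \left(- \frac{7636}{5943}\right) = - \frac{2810048}{5943}$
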